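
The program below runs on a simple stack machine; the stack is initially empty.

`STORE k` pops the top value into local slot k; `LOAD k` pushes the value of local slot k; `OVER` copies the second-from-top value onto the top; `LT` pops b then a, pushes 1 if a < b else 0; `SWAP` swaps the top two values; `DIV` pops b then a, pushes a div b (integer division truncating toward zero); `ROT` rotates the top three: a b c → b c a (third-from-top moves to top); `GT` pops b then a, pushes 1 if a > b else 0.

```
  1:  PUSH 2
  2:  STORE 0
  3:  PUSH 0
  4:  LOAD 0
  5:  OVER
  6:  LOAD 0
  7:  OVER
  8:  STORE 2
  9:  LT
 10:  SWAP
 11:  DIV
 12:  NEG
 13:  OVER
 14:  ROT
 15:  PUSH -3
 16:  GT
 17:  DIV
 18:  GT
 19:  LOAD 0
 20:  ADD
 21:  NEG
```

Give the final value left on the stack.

PUSH 2  → 2
STORE 0 → (empty)
PUSH 0  → 0
LOAD 0  → 0 2
OVER    → 0 2 0
LOAD 0  → 0 2 0 2
OVER    → 0 2 0 2 0
STORE 2 → 0 2 0 2
LT      → 0 2 1
SWAP    → 0 1 2
DIV     → 0 0
NEG     → 0 0
OVER    → 0 0 0
ROT     → 0 0 0
PUSH -3 → 0 0 0 -3
GT      → 0 0 1
DIV     → 0 0
GT      → 0
LOAD 0  → 0 2
ADD     → 2
NEG     → -2

-2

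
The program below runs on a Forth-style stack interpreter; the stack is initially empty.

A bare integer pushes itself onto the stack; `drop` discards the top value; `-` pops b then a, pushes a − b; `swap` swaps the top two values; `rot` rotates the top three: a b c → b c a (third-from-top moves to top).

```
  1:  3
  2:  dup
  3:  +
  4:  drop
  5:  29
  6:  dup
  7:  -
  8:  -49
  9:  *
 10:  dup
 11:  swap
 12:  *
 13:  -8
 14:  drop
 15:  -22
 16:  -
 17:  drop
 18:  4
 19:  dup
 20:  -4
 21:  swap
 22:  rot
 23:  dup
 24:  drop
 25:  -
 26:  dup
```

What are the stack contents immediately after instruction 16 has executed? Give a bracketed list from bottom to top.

[22]

3    : 3
dup  : 3 3
+    : 6
drop : (empty)
29   : 29
dup  : 29 29
-    : 0
-49  : 0 -49
*    : 0
dup  : 0 0
swap : 0 0
*    : 0
-8   : 0 -8
drop : 0
-22  : 0 -22
-    : 22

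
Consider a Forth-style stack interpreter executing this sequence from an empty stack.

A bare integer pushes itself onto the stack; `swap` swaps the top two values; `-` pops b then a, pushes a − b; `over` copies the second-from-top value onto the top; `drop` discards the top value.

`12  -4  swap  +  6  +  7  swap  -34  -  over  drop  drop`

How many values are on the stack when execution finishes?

1

12   → [12]
-4   → [12, -4]
swap → [-4, 12]
+    → [8]
6    → [8, 6]
+    → [14]
7    → [14, 7]
swap → [7, 14]
-34  → [7, 14, -34]
-    → [7, 48]
over → [7, 48, 7]
drop → [7, 48]
drop → [7]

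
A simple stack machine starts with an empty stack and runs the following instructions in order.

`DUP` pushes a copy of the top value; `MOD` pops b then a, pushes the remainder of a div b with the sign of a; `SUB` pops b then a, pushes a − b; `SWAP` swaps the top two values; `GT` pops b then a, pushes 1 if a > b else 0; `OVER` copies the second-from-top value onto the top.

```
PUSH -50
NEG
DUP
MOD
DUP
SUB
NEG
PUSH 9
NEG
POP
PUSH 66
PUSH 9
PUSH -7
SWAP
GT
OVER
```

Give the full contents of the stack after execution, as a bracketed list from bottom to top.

[0, 66, 0, 66]

PUSH -50  -50
NEG       50
DUP       50 50
MOD       0
DUP       0 0
SUB       0
NEG       0
PUSH 9    0 9
NEG       0 -9
POP       0
PUSH 66   0 66
PUSH 9    0 66 9
PUSH -7   0 66 9 -7
SWAP      0 66 -7 9
GT        0 66 0
OVER      0 66 0 66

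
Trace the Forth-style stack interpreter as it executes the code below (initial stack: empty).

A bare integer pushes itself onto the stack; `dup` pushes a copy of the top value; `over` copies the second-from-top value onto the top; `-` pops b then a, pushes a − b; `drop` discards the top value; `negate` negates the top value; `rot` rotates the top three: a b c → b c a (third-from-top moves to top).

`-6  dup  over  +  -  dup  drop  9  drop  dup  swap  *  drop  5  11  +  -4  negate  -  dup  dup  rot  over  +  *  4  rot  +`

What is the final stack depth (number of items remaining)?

-6     : -6
dup    : -6 -6
over   : -6 -6 -6
+      : -6 -12
-      : 6
dup    : 6 6
drop   : 6
9      : 6 9
drop   : 6
dup    : 6 6
swap   : 6 6
*      : 36
drop   : (empty)
5      : 5
11     : 5 11
+      : 16
-4     : 16 -4
negate : 16 4
-      : 12
dup    : 12 12
dup    : 12 12 12
rot    : 12 12 12
over   : 12 12 12 12
+      : 12 12 24
*      : 12 288
4      : 12 288 4
rot    : 288 4 12
+      : 288 16

2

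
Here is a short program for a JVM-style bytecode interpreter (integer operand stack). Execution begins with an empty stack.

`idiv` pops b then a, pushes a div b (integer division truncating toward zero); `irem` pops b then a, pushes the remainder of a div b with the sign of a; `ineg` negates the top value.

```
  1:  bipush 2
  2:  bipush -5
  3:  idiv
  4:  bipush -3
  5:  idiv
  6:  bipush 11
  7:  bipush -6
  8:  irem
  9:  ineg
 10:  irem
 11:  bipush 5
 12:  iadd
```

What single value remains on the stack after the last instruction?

5

bipush 2   2
bipush -5  2 -5
idiv       0
bipush -3  0 -3
idiv       0
bipush 11  0 11
bipush -6  0 11 -6
irem       0 5
ineg       0 -5
irem       0
bipush 5   0 5
iadd       5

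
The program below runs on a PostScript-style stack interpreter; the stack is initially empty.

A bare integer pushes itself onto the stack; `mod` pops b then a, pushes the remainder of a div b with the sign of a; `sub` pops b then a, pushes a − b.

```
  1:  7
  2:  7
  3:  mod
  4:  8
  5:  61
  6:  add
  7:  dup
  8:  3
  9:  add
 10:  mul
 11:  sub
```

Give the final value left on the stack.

7    [7]
7    [7, 7]
mod  [0]
8    [0, 8]
61   [0, 8, 61]
add  [0, 69]
dup  [0, 69, 69]
3    [0, 69, 69, 3]
add  [0, 69, 72]
mul  [0, 4968]
sub  [-4968]

-4968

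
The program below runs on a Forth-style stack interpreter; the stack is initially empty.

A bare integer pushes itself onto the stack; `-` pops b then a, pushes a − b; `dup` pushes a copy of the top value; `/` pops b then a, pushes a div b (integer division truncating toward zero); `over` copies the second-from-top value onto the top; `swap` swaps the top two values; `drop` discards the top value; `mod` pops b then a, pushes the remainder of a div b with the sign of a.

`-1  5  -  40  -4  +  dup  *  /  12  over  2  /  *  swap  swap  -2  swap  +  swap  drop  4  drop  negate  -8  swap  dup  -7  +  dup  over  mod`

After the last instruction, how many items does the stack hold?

-1     → -1
5      → -1 5
-      → -6
40     → -6 40
-4     → -6 40 -4
+      → -6 36
dup    → -6 36 36
*      → -6 1296
/      → 0
12     → 0 12
over   → 0 12 0
2      → 0 12 0 2
/      → 0 12 0
*      → 0 0
swap   → 0 0
swap   → 0 0
-2     → 0 0 -2
swap   → 0 -2 0
+      → 0 -2
swap   → -2 0
drop   → -2
4      → -2 4
drop   → -2
negate → 2
-8     → 2 -8
swap   → -8 2
dup    → -8 2 2
-7     → -8 2 2 -7
+      → -8 2 -5
dup    → -8 2 -5 -5
over   → -8 2 -5 -5 -5
mod    → -8 2 -5 0

4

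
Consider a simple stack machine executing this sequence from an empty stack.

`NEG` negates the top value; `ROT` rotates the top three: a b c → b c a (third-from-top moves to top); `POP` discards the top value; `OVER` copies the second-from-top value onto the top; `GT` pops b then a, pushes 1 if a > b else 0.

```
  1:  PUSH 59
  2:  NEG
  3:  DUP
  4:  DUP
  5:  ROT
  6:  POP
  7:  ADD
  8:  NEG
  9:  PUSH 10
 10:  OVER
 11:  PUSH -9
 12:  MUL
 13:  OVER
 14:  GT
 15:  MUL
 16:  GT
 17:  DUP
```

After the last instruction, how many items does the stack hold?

PUSH 59  [59]
NEG      [-59]
DUP      [-59, -59]
DUP      [-59, -59, -59]
ROT      [-59, -59, -59]
POP      [-59, -59]
ADD      [-118]
NEG      [118]
PUSH 10  [118, 10]
OVER     [118, 10, 118]
PUSH -9  [118, 10, 118, -9]
MUL      [118, 10, -1062]
OVER     [118, 10, -1062, 10]
GT       [118, 10, 0]
MUL      [118, 0]
GT       [1]
DUP      [1, 1]

2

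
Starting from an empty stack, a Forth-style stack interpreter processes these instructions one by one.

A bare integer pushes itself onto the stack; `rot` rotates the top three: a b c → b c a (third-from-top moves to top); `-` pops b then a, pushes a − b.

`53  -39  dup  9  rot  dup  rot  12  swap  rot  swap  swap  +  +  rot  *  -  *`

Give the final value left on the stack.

-39273

53   -> [53]
-39  -> [53, -39]
dup  -> [53, -39, -39]
9    -> [53, -39, -39, 9]
rot  -> [53, -39, 9, -39]
dup  -> [53, -39, 9, -39, -39]
rot  -> [53, -39, -39, -39, 9]
12   -> [53, -39, -39, -39, 9, 12]
swap -> [53, -39, -39, -39, 12, 9]
rot  -> [53, -39, -39, 12, 9, -39]
swap -> [53, -39, -39, 12, -39, 9]
swap -> [53, -39, -39, 12, 9, -39]
+    -> [53, -39, -39, 12, -30]
+    -> [53, -39, -39, -18]
rot  -> [53, -39, -18, -39]
*    -> [53, -39, 702]
-    -> [53, -741]
*    -> [-39273]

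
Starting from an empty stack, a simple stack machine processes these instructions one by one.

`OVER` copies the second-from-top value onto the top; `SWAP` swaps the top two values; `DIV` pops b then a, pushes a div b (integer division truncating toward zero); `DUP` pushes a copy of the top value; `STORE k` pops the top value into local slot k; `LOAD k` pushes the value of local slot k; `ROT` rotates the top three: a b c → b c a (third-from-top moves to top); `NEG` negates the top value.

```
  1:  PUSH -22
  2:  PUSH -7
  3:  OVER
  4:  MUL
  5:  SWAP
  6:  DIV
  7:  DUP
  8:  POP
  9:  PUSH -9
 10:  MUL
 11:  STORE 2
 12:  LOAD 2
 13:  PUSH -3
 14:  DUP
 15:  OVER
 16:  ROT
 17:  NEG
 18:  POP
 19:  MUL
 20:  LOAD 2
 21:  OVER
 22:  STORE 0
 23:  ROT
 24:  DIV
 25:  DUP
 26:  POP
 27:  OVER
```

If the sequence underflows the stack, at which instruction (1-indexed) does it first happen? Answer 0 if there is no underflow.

PUSH -22  -22
PUSH -7   -22 -7
OVER      -22 -7 -22
MUL       -22 154
SWAP      154 -22
DIV       -7
DUP       -7 -7
POP       -7
PUSH -9   -7 -9
MUL       63
STORE 2   (empty)
LOAD 2    63
PUSH -3   63 -3
DUP       63 -3 -3
OVER      63 -3 -3 -3
ROT       63 -3 -3 -3
NEG       63 -3 -3 3
POP       63 -3 -3
MUL       63 9
LOAD 2    63 9 63
OVER      63 9 63 9
STORE 0   63 9 63
ROT       9 63 63
DIV       9 1
DUP       9 1 1
POP       9 1
OVER      9 1 9

0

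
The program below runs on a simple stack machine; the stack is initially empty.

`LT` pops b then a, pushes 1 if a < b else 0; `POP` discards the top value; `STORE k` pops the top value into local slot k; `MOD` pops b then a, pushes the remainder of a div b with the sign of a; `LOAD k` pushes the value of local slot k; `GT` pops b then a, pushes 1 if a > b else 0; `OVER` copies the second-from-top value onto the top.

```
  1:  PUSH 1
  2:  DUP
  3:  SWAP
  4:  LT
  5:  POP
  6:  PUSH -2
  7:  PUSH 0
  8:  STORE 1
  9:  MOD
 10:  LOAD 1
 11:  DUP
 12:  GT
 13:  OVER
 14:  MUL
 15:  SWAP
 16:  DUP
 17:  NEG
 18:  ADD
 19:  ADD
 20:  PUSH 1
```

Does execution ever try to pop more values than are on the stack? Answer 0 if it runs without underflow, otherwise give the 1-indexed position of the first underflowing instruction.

9

PUSH 1  → [1]
DUP     → [1, 1]
SWAP    → [1, 1]
LT      → [0]
POP     → []
PUSH -2 → [-2]
PUSH 0  → [-2, 0]
STORE 1 → [-2]
MOD  — needs 2 operands, stack has 1 → underflow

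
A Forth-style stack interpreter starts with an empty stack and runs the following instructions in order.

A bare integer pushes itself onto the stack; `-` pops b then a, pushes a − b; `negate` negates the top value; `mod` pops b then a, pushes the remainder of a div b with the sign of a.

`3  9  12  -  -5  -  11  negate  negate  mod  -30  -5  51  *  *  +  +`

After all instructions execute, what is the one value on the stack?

7655

3      -> [3]
9      -> [3, 9]
12     -> [3, 9, 12]
-      -> [3, -3]
-5     -> [3, -3, -5]
-      -> [3, 2]
11     -> [3, 2, 11]
negate -> [3, 2, -11]
negate -> [3, 2, 11]
mod    -> [3, 2]
-30    -> [3, 2, -30]
-5     -> [3, 2, -30, -5]
51     -> [3, 2, -30, -5, 51]
*      -> [3, 2, -30, -255]
*      -> [3, 2, 7650]
+      -> [3, 7652]
+      -> [7655]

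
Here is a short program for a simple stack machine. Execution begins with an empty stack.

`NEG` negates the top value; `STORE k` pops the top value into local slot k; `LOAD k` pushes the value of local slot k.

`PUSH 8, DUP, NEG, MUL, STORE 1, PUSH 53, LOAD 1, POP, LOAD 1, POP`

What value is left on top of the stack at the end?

53

PUSH 8  : [8]
DUP     : [8, 8]
NEG     : [8, -8]
MUL     : [-64]
STORE 1 : []
PUSH 53 : [53]
LOAD 1  : [53, -64]
POP     : [53]
LOAD 1  : [53, -64]
POP     : [53]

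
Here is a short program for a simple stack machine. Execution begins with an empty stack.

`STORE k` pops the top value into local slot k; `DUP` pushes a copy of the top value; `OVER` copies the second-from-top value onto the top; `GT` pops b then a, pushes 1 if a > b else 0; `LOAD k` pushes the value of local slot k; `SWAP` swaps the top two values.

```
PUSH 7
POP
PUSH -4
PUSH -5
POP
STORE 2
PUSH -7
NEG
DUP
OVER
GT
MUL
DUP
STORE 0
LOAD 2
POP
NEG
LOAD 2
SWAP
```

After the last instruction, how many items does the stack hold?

PUSH 7  : [7]
POP     : []
PUSH -4 : [-4]
PUSH -5 : [-4, -5]
POP     : [-4]
STORE 2 : []
PUSH -7 : [-7]
NEG     : [7]
DUP     : [7, 7]
OVER    : [7, 7, 7]
GT      : [7, 0]
MUL     : [0]
DUP     : [0, 0]
STORE 0 : [0]
LOAD 2  : [0, -4]
POP     : [0]
NEG     : [0]
LOAD 2  : [0, -4]
SWAP    : [-4, 0]

2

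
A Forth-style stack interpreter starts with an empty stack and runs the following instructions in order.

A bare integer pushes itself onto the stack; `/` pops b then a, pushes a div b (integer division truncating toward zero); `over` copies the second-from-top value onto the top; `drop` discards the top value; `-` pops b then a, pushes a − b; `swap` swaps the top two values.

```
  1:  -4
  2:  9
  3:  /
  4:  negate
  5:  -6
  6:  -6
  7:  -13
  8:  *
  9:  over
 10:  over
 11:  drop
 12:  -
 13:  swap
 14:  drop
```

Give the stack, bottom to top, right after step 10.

[0, -6, 78, -6, 78]

-4     : [-4]
9      : [-4, 9]
/      : [0]
negate : [0]
-6     : [0, -6]
-6     : [0, -6, -6]
-13    : [0, -6, -6, -13]
*      : [0, -6, 78]
over   : [0, -6, 78, -6]
over   : [0, -6, 78, -6, 78]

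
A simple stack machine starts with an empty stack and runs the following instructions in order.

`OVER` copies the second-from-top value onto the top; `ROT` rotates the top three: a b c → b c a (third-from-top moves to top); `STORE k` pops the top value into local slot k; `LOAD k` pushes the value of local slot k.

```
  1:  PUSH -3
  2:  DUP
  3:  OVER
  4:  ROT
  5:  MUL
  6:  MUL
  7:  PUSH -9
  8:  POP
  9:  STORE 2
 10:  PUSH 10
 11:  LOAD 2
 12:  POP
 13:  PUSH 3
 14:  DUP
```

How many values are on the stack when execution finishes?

3

PUSH -3  -3
DUP      -3 -3
OVER     -3 -3 -3
ROT      -3 -3 -3
MUL      -3 9
MUL      -27
PUSH -9  -27 -9
POP      -27
STORE 2  (empty)
PUSH 10  10
LOAD 2   10 -27
POP      10
PUSH 3   10 3
DUP      10 3 3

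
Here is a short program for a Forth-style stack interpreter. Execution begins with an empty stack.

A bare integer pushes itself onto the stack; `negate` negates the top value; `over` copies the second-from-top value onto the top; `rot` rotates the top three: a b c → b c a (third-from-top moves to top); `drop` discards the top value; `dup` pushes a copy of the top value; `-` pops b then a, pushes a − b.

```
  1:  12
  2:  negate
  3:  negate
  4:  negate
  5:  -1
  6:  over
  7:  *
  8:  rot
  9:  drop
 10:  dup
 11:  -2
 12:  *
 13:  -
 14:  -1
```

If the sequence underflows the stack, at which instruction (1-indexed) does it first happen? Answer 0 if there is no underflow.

8

12     -> 12
negate -> -12
negate -> 12
negate -> -12
-1     -> -12 -1
over   -> -12 -1 -12
*      -> -12 12
rot  — needs 3 operands, stack has 2 → underflow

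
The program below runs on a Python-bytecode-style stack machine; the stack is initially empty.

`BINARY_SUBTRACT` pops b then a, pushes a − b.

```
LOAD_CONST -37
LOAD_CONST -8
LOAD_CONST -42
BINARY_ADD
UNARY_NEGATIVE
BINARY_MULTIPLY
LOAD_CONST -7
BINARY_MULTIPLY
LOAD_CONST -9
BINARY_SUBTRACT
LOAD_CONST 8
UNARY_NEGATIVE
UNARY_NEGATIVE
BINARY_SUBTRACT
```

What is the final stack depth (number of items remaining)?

1

LOAD_CONST -37  : [-37]
LOAD_CONST -8   : [-37, -8]
LOAD_CONST -42  : [-37, -8, -42]
BINARY_ADD      : [-37, -50]
UNARY_NEGATIVE  : [-37, 50]
BINARY_MULTIPLY : [-1850]
LOAD_CONST -7   : [-1850, -7]
BINARY_MULTIPLY : [12950]
LOAD_CONST -9   : [12950, -9]
BINARY_SUBTRACT : [12959]
LOAD_CONST 8    : [12959, 8]
UNARY_NEGATIVE  : [12959, -8]
UNARY_NEGATIVE  : [12959, 8]
BINARY_SUBTRACT : [12951]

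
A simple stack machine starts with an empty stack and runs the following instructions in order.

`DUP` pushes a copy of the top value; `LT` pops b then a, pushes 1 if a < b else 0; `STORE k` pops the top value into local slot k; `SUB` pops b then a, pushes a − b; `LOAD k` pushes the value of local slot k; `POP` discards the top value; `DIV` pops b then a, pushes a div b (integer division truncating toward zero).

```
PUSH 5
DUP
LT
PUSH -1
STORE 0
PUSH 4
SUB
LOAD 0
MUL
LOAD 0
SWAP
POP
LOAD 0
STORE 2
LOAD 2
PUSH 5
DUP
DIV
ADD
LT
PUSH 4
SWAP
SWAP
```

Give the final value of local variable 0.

-1

PUSH 5  → 5
DUP     → 5 5
LT      → 0
PUSH -1 → 0 -1
STORE 0 → 0
PUSH 4  → 0 4
SUB     → -4
LOAD 0  → -4 -1
MUL     → 4
LOAD 0  → 4 -1
SWAP    → -1 4
POP     → -1
LOAD 0  → -1 -1
STORE 2 → -1
LOAD 2  → -1 -1
PUSH 5  → -1 -1 5
DUP     → -1 -1 5 5
DIV     → -1 -1 1
ADD     → -1 0
LT      → 1
PUSH 4  → 1 4
SWAP    → 4 1
SWAP    → 1 4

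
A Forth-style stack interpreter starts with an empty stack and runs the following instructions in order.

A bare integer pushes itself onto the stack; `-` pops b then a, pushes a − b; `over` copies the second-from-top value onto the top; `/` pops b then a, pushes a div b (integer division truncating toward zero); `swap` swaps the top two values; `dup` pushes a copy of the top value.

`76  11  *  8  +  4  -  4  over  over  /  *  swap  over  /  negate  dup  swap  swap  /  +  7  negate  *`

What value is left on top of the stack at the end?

-5887

76     : [76]
11     : [76, 11]
*      : [836]
8      : [836, 8]
+      : [844]
4      : [844, 4]
-      : [840]
4      : [840, 4]
over   : [840, 4, 840]
over   : [840, 4, 840, 4]
/      : [840, 4, 210]
*      : [840, 840]
swap   : [840, 840]
over   : [840, 840, 840]
/      : [840, 1]
negate : [840, -1]
dup    : [840, -1, -1]
swap   : [840, -1, -1]
swap   : [840, -1, -1]
/      : [840, 1]
+      : [841]
7      : [841, 7]
negate : [841, -7]
*      : [-5887]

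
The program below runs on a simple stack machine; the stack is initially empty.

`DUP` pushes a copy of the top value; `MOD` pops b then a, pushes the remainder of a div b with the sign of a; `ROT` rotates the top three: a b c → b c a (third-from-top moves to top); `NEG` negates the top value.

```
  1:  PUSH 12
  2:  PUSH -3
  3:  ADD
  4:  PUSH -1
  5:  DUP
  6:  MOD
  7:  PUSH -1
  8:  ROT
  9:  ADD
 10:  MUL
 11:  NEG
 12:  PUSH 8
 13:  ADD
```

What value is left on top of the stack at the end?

PUSH 12  [12]
PUSH -3  [12, -3]
ADD      [9]
PUSH -1  [9, -1]
DUP      [9, -1, -1]
MOD      [9, 0]
PUSH -1  [9, 0, -1]
ROT      [0, -1, 9]
ADD      [0, 8]
MUL      [0]
NEG      [0]
PUSH 8   [0, 8]
ADD      [8]

8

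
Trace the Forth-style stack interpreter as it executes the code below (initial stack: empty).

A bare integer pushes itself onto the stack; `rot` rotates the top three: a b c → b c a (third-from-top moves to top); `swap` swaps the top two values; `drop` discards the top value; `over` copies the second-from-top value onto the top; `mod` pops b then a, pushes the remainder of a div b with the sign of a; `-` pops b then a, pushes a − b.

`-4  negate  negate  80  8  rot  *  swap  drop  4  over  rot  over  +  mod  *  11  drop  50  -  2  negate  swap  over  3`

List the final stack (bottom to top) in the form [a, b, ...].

-4     : [-4]
negate : [4]
negate : [-4]
80     : [-4, 80]
8      : [-4, 80, 8]
rot    : [80, 8, -4]
*      : [80, -32]
swap   : [-32, 80]
drop   : [-32]
4      : [-32, 4]
over   : [-32, 4, -32]
rot    : [4, -32, -32]
over   : [4, -32, -32, -32]
+      : [4, -32, -64]
mod    : [4, -32]
*      : [-128]
11     : [-128, 11]
drop   : [-128]
50     : [-128, 50]
-      : [-178]
2      : [-178, 2]
negate : [-178, -2]
swap   : [-2, -178]
over   : [-2, -178, -2]
3      : [-2, -178, -2, 3]

[-2, -178, -2, 3]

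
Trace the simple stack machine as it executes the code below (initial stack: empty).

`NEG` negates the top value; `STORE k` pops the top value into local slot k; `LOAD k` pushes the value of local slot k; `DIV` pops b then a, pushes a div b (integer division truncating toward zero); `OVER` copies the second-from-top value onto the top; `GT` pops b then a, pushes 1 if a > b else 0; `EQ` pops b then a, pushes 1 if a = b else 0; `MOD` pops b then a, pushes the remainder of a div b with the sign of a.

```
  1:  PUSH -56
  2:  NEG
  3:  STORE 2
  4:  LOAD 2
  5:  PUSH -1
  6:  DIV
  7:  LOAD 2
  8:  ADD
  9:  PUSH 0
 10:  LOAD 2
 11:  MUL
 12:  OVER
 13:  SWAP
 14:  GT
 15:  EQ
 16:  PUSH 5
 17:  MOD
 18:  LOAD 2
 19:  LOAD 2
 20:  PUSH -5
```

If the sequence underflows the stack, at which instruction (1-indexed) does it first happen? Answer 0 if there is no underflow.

0

PUSH -56 -> -56
NEG      -> 56
STORE 2  -> (empty)
LOAD 2   -> 56
PUSH -1  -> 56 -1
DIV      -> -56
LOAD 2   -> -56 56
ADD      -> 0
PUSH 0   -> 0 0
LOAD 2   -> 0 0 56
MUL      -> 0 0
OVER     -> 0 0 0
SWAP     -> 0 0 0
GT       -> 0 0
EQ       -> 1
PUSH 5   -> 1 5
MOD      -> 1
LOAD 2   -> 1 56
LOAD 2   -> 1 56 56
PUSH -5  -> 1 56 56 -5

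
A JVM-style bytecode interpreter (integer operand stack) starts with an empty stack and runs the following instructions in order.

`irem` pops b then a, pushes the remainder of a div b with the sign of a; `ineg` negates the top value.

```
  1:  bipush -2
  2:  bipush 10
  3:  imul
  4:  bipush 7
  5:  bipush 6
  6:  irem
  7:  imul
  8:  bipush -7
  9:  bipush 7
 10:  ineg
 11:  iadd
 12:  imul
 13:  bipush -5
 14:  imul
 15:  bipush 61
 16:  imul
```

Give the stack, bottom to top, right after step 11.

bipush -2 -> -2
bipush 10 -> -2 10
imul      -> -20
bipush 7  -> -20 7
bipush 6  -> -20 7 6
irem      -> -20 1
imul      -> -20
bipush -7 -> -20 -7
bipush 7  -> -20 -7 7
ineg      -> -20 -7 -7
iadd      -> -20 -14

[-20, -14]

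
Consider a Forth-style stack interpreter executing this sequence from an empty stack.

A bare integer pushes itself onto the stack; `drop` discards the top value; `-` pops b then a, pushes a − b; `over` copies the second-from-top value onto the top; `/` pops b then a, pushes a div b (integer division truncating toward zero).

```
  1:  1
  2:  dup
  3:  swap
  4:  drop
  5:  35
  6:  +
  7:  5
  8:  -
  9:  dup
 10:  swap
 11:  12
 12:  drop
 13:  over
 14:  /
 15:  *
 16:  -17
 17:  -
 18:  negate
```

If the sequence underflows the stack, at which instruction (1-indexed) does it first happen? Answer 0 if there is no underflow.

0

1      → [1]
dup    → [1, 1]
swap   → [1, 1]
drop   → [1]
35     → [1, 35]
+      → [36]
5      → [36, 5]
-      → [31]
dup    → [31, 31]
swap   → [31, 31]
12     → [31, 31, 12]
drop   → [31, 31]
over   → [31, 31, 31]
/      → [31, 1]
*      → [31]
-17    → [31, -17]
-      → [48]
negate → [-48]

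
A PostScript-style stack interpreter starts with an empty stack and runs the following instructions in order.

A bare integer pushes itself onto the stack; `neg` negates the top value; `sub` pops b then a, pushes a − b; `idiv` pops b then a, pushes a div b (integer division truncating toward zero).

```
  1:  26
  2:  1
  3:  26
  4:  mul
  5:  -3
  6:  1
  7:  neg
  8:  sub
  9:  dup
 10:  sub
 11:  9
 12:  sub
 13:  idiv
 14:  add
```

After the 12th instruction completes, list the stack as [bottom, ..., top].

26   26
1    26 1
26   26 1 26
mul  26 26
-3   26 26 -3
1    26 26 -3 1
neg  26 26 -3 -1
sub  26 26 -2
dup  26 26 -2 -2
sub  26 26 0
9    26 26 0 9
sub  26 26 -9

[26, 26, -9]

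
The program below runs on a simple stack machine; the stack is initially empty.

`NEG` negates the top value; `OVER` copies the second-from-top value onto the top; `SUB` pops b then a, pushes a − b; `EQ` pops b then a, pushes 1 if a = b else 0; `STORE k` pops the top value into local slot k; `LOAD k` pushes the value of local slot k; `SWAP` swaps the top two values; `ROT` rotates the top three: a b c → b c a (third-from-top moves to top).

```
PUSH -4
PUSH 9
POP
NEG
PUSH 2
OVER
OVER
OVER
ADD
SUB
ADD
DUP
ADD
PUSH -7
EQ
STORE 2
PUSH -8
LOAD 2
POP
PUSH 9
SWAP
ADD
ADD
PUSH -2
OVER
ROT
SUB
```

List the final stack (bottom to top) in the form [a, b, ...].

PUSH -4 -> [-4]
PUSH 9  -> [-4, 9]
POP     -> [-4]
NEG     -> [4]
PUSH 2  -> [4, 2]
OVER    -> [4, 2, 4]
OVER    -> [4, 2, 4, 2]
OVER    -> [4, 2, 4, 2, 4]
ADD     -> [4, 2, 4, 6]
SUB     -> [4, 2, -2]
ADD     -> [4, 0]
DUP     -> [4, 0, 0]
ADD     -> [4, 0]
PUSH -7 -> [4, 0, -7]
EQ      -> [4, 0]
STORE 2 -> [4]
PUSH -8 -> [4, -8]
LOAD 2  -> [4, -8, 0]
POP     -> [4, -8]
PUSH 9  -> [4, -8, 9]
SWAP    -> [4, 9, -8]
ADD     -> [4, 1]
ADD     -> [5]
PUSH -2 -> [5, -2]
OVER    -> [5, -2, 5]
ROT     -> [-2, 5, 5]
SUB     -> [-2, 0]

[-2, 0]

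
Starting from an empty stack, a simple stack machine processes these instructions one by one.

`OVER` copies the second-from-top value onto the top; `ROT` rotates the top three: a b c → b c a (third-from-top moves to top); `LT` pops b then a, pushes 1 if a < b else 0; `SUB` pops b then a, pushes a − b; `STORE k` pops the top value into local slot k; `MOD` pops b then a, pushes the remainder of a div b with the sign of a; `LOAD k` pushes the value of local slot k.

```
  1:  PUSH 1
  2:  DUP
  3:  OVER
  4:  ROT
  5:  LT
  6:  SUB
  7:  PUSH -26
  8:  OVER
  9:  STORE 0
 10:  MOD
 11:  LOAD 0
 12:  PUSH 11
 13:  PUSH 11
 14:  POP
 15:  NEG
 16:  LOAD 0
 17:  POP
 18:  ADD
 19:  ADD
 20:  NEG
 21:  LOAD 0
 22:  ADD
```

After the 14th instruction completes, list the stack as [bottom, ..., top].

PUSH 1   -> [1]
DUP      -> [1, 1]
OVER     -> [1, 1, 1]
ROT      -> [1, 1, 1]
LT       -> [1, 0]
SUB      -> [1]
PUSH -26 -> [1, -26]
OVER     -> [1, -26, 1]
STORE 0  -> [1, -26]
MOD      -> [1]
LOAD 0   -> [1, 1]
PUSH 11  -> [1, 1, 11]
PUSH 11  -> [1, 1, 11, 11]
POP      -> [1, 1, 11]

[1, 1, 11]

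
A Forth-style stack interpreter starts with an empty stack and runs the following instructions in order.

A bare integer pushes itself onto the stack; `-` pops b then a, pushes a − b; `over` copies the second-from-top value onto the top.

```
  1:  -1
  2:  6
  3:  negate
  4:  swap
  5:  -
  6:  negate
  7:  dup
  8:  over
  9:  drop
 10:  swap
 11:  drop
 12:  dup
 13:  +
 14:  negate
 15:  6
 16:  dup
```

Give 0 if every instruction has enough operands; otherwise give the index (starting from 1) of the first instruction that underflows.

-1     : [-1]
6      : [-1, 6]
negate : [-1, -6]
swap   : [-6, -1]
-      : [-5]
negate : [5]
dup    : [5, 5]
over   : [5, 5, 5]
drop   : [5, 5]
swap   : [5, 5]
drop   : [5]
dup    : [5, 5]
+      : [10]
negate : [-10]
6      : [-10, 6]
dup    : [-10, 6, 6]

0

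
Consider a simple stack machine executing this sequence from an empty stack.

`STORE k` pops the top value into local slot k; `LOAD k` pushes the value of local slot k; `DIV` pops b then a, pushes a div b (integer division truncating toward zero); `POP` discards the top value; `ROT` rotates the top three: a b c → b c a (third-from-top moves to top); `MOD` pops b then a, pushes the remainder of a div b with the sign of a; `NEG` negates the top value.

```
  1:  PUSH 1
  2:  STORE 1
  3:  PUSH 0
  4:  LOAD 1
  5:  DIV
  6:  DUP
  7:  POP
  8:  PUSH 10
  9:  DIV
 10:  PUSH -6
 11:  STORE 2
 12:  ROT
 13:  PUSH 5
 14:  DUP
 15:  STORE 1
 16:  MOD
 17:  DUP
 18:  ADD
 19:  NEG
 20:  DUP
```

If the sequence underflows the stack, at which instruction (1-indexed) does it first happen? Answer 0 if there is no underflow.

PUSH 1  → [1]
STORE 1 → []
PUSH 0  → [0]
LOAD 1  → [0, 1]
DIV     → [0]
DUP     → [0, 0]
POP     → [0]
PUSH 10 → [0, 10]
DIV     → [0]
PUSH -6 → [0, -6]
STORE 2 → [0]
ROT  — needs 3 operands, stack has 1 → underflow

12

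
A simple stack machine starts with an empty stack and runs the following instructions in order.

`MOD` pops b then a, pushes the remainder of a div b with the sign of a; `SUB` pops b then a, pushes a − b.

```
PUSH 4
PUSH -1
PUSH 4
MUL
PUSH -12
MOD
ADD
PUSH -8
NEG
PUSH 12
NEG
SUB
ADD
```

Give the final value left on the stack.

20

PUSH 4    4
PUSH -1   4 -1
PUSH 4    4 -1 4
MUL       4 -4
PUSH -12  4 -4 -12
MOD       4 -4
ADD       0
PUSH -8   0 -8
NEG       0 8
PUSH 12   0 8 12
NEG       0 8 -12
SUB       0 20
ADD       20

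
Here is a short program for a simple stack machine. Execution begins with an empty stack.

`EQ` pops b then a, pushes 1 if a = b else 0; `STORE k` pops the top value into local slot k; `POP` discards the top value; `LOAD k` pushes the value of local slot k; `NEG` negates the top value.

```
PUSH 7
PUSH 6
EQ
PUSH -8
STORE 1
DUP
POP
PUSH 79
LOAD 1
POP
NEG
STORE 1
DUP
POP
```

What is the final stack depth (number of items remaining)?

PUSH 7  -> [7]
PUSH 6  -> [7, 6]
EQ      -> [0]
PUSH -8 -> [0, -8]
STORE 1 -> [0]
DUP     -> [0, 0]
POP     -> [0]
PUSH 79 -> [0, 79]
LOAD 1  -> [0, 79, -8]
POP     -> [0, 79]
NEG     -> [0, -79]
STORE 1 -> [0]
DUP     -> [0, 0]
POP     -> [0]

1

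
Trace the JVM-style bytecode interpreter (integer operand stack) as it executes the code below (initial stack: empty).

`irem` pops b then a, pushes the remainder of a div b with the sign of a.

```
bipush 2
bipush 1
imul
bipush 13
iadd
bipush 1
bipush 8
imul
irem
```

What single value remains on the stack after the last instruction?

7

bipush 2  → 2
bipush 1  → 2 1
imul      → 2
bipush 13 → 2 13
iadd      → 15
bipush 1  → 15 1
bipush 8  → 15 1 8
imul      → 15 8
irem      → 7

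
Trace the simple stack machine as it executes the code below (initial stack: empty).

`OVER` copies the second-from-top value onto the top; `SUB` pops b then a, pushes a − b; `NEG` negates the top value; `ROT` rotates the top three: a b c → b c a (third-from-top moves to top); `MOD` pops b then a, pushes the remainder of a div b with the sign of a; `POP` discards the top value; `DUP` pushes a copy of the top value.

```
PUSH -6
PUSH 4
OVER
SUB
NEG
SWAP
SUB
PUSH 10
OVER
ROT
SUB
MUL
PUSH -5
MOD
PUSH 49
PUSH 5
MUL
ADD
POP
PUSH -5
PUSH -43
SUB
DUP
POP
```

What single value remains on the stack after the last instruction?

PUSH -6  : [-6]
PUSH 4   : [-6, 4]
OVER     : [-6, 4, -6]
SUB      : [-6, 10]
NEG      : [-6, -10]
SWAP     : [-10, -6]
SUB      : [-4]
PUSH 10  : [-4, 10]
OVER     : [-4, 10, -4]
ROT      : [10, -4, -4]
SUB      : [10, 0]
MUL      : [0]
PUSH -5  : [0, -5]
MOD      : [0]
PUSH 49  : [0, 49]
PUSH 5   : [0, 49, 5]
MUL      : [0, 245]
ADD      : [245]
POP      : []
PUSH -5  : [-5]
PUSH -43 : [-5, -43]
SUB      : [38]
DUP      : [38, 38]
POP      : [38]

38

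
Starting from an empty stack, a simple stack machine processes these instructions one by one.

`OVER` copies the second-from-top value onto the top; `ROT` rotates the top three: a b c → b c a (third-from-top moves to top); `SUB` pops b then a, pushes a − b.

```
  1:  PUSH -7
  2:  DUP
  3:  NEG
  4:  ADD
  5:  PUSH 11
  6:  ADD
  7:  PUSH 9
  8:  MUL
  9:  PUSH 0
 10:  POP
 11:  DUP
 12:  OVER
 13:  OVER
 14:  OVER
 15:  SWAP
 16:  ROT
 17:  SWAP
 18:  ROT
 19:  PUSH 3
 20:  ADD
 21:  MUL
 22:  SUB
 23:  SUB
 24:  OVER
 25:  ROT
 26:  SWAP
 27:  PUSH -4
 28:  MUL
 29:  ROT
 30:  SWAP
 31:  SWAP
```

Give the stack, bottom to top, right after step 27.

PUSH -7  -7
DUP      -7 -7
NEG      -7 7
ADD      0
PUSH 11  0 11
ADD      11
PUSH 9   11 9
MUL      99
PUSH 0   99 0
POP      99
DUP      99 99
OVER     99 99 99
OVER     99 99 99 99
OVER     99 99 99 99 99
SWAP     99 99 99 99 99
ROT      99 99 99 99 99
SWAP     99 99 99 99 99
ROT      99 99 99 99 99
PUSH 3   99 99 99 99 99 3
ADD      99 99 99 99 102
MUL      99 99 99 10098
SUB      99 99 -9999
SUB      99 10098
OVER     99 10098 99
ROT      10098 99 99
SWAP     10098 99 99
PUSH -4  10098 99 99 -4

[10098, 99, 99, -4]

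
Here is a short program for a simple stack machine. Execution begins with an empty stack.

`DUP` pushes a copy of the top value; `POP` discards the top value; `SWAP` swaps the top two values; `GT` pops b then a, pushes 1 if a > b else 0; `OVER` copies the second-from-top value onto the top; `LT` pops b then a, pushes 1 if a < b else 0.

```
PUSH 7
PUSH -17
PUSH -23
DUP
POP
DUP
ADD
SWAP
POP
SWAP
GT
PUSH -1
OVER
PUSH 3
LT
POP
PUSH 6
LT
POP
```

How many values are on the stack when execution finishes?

PUSH 7    [7]
PUSH -17  [7, -17]
PUSH -23  [7, -17, -23]
DUP       [7, -17, -23, -23]
POP       [7, -17, -23]
DUP       [7, -17, -23, -23]
ADD       [7, -17, -46]
SWAP      [7, -46, -17]
POP       [7, -46]
SWAP      [-46, 7]
GT        [0]
PUSH -1   [0, -1]
OVER      [0, -1, 0]
PUSH 3    [0, -1, 0, 3]
LT        [0, -1, 1]
POP       [0, -1]
PUSH 6    [0, -1, 6]
LT        [0, 1]
POP       [0]

1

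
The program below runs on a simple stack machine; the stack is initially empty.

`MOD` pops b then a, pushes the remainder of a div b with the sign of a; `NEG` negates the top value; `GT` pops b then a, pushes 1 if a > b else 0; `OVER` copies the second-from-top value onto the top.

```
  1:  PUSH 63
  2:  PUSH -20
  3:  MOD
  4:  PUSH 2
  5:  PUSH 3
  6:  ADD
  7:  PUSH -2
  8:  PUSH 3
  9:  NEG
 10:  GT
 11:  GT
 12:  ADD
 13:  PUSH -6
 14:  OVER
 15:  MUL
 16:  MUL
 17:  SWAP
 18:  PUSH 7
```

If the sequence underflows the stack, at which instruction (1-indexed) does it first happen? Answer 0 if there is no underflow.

17

PUSH 63  → [63]
PUSH -20 → [63, -20]
MOD      → [3]
PUSH 2   → [3, 2]
PUSH 3   → [3, 2, 3]
ADD      → [3, 5]
PUSH -2  → [3, 5, -2]
PUSH 3   → [3, 5, -2, 3]
NEG      → [3, 5, -2, -3]
GT       → [3, 5, 1]
GT       → [3, 1]
ADD      → [4]
PUSH -6  → [4, -6]
OVER     → [4, -6, 4]
MUL      → [4, -24]
MUL      → [-96]
SWAP  — needs 2 operands, stack has 1 → underflow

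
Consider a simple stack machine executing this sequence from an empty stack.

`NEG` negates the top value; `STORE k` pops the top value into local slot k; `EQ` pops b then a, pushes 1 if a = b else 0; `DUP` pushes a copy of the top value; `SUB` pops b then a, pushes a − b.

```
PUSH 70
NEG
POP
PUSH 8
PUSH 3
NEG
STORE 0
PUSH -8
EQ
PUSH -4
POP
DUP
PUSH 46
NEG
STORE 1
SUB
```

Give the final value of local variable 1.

-46

PUSH 70 -> [70]
NEG     -> [-70]
POP     -> []
PUSH 8  -> [8]
PUSH 3  -> [8, 3]
NEG     -> [8, -3]
STORE 0 -> [8]
PUSH -8 -> [8, -8]
EQ      -> [0]
PUSH -4 -> [0, -4]
POP     -> [0]
DUP     -> [0, 0]
PUSH 46 -> [0, 0, 46]
NEG     -> [0, 0, -46]
STORE 1 -> [0, 0]
SUB     -> [0]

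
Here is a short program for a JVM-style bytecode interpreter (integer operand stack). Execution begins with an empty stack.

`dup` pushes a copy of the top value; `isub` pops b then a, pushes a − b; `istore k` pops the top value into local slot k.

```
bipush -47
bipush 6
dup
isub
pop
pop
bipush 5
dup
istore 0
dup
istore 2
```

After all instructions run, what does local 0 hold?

5

bipush -47 -> [-47]
bipush 6   -> [-47, 6]
dup        -> [-47, 6, 6]
isub       -> [-47, 0]
pop        -> [-47]
pop        -> []
bipush 5   -> [5]
dup        -> [5, 5]
istore 0   -> [5]
dup        -> [5, 5]
istore 2   -> [5]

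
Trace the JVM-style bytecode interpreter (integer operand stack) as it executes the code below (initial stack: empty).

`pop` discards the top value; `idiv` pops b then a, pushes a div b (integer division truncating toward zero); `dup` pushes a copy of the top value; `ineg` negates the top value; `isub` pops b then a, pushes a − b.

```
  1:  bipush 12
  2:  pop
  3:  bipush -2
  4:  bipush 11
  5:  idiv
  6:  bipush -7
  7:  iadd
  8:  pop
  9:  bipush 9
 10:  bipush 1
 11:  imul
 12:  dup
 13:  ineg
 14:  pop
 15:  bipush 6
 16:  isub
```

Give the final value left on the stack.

bipush 12  [12]
pop        []
bipush -2  [-2]
bipush 11  [-2, 11]
idiv       [0]
bipush -7  [0, -7]
iadd       [-7]
pop        []
bipush 9   [9]
bipush 1   [9, 1]
imul       [9]
dup        [9, 9]
ineg       [9, -9]
pop        [9]
bipush 6   [9, 6]
isub       [3]

3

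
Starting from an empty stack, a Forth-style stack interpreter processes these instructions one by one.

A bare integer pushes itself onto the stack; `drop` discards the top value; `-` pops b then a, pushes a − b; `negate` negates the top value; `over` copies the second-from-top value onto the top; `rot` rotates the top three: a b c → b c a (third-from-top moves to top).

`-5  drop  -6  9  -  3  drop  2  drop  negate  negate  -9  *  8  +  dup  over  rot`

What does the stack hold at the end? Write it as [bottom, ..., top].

-5     : -5
drop   : (empty)
-6     : -6
9      : -6 9
-      : -15
3      : -15 3
drop   : -15
2      : -15 2
drop   : -15
negate : 15
negate : -15
-9     : -15 -9
*      : 135
8      : 135 8
+      : 143
dup    : 143 143
over   : 143 143 143
rot    : 143 143 143

[143, 143, 143]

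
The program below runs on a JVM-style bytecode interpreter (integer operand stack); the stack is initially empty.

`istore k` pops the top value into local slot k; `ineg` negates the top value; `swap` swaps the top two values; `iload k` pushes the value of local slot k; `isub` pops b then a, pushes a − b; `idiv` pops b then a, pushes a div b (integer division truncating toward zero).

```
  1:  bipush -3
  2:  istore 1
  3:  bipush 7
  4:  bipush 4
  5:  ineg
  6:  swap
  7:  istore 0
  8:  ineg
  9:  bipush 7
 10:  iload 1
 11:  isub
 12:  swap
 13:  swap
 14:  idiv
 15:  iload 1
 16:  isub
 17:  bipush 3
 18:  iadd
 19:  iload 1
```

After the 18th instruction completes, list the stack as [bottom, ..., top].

[6]

bipush -3 → [-3]
istore 1  → []
bipush 7  → [7]
bipush 4  → [7, 4]
ineg      → [7, -4]
swap      → [-4, 7]
istore 0  → [-4]
ineg      → [4]
bipush 7  → [4, 7]
iload 1   → [4, 7, -3]
isub      → [4, 10]
swap      → [10, 4]
swap      → [4, 10]
idiv      → [0]
iload 1   → [0, -3]
isub      → [3]
bipush 3  → [3, 3]
iadd      → [6]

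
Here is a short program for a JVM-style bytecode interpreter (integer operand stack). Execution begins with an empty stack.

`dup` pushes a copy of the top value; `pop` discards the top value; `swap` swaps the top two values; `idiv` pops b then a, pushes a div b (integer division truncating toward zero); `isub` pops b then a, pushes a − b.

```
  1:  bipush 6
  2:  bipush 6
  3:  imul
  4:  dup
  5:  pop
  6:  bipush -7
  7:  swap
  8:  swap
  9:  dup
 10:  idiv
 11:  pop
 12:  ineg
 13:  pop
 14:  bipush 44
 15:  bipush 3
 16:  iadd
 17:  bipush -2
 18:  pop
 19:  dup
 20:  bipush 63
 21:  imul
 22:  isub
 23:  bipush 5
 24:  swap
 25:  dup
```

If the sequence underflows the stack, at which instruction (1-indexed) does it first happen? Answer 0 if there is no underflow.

0

bipush 6  -> 6
bipush 6  -> 6 6
imul      -> 36
dup       -> 36 36
pop       -> 36
bipush -7 -> 36 -7
swap      -> -7 36
swap      -> 36 -7
dup       -> 36 -7 -7
idiv      -> 36 1
pop       -> 36
ineg      -> -36
pop       -> (empty)
bipush 44 -> 44
bipush 3  -> 44 3
iadd      -> 47
bipush -2 -> 47 -2
pop       -> 47
dup       -> 47 47
bipush 63 -> 47 47 63
imul      -> 47 2961
isub      -> -2914
bipush 5  -> -2914 5
swap      -> 5 -2914
dup       -> 5 -2914 -2914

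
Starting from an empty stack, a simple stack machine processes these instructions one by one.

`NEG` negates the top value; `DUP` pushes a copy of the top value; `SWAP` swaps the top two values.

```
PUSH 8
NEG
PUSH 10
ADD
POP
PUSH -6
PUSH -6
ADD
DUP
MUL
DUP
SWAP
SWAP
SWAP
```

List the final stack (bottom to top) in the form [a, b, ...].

PUSH 8  -> 8
NEG     -> -8
PUSH 10 -> -8 10
ADD     -> 2
POP     -> (empty)
PUSH -6 -> -6
PUSH -6 -> -6 -6
ADD     -> -12
DUP     -> -12 -12
MUL     -> 144
DUP     -> 144 144
SWAP    -> 144 144
SWAP    -> 144 144
SWAP    -> 144 144

[144, 144]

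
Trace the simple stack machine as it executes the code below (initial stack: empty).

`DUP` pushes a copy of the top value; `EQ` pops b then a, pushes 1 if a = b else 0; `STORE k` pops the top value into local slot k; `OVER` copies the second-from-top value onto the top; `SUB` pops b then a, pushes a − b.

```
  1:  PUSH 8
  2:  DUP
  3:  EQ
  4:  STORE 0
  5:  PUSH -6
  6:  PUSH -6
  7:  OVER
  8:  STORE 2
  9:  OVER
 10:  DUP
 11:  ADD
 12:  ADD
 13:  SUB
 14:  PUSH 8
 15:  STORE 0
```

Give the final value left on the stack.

12

PUSH 8  : 8
DUP     : 8 8
EQ      : 1
STORE 0 : (empty)
PUSH -6 : -6
PUSH -6 : -6 -6
OVER    : -6 -6 -6
STORE 2 : -6 -6
OVER    : -6 -6 -6
DUP     : -6 -6 -6 -6
ADD     : -6 -6 -12
ADD     : -6 -18
SUB     : 12
PUSH 8  : 12 8
STORE 0 : 12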